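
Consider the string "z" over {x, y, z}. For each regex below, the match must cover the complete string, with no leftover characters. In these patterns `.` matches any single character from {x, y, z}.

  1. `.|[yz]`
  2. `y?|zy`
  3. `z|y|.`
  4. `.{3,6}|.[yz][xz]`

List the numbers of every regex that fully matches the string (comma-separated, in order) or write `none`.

1 → match
2 → no match
3 → match
4 → no match

1, 3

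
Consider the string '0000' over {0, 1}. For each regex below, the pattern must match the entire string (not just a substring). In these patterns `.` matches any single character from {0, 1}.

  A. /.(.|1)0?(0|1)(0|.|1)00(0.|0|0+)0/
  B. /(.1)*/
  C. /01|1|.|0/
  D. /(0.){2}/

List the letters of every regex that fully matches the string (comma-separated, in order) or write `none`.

A → no match
B → no match
C → no match
D → match

D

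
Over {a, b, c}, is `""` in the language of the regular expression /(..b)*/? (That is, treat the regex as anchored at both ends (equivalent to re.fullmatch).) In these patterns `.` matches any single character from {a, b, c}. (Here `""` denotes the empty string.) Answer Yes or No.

Yes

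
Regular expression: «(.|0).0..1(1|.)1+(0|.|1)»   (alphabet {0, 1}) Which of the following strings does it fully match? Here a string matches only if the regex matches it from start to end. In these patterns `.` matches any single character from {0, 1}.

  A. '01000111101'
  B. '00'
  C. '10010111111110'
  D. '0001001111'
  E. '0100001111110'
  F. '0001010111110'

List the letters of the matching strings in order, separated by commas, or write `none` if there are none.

C, F

A. '01000111101' → no match
B. '00' → no match
C → match
D. '0001001111' → no match
E → no match
F → match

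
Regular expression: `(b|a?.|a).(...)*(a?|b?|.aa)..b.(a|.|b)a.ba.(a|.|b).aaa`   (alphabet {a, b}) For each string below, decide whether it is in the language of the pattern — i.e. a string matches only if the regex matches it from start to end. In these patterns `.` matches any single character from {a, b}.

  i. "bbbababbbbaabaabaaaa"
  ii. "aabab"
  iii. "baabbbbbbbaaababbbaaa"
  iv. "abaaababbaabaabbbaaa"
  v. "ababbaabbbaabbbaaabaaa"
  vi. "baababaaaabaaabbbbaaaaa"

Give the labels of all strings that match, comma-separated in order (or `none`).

i, iii

i → match
ii → no match — must end with "aaa"
iii → match
iv → no match
v → no match
vi → no match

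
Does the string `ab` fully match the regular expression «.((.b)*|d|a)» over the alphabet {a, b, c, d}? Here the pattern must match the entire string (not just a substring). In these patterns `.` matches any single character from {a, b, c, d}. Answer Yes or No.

No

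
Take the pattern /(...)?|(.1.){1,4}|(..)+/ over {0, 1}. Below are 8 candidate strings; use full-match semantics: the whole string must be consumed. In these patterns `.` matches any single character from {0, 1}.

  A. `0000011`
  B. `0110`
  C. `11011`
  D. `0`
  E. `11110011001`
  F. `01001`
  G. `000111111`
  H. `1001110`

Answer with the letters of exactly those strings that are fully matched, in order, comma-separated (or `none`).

A → no match
B → match
C → no match
D → no match
E → no match
F → no match
G → no match
H → no match

B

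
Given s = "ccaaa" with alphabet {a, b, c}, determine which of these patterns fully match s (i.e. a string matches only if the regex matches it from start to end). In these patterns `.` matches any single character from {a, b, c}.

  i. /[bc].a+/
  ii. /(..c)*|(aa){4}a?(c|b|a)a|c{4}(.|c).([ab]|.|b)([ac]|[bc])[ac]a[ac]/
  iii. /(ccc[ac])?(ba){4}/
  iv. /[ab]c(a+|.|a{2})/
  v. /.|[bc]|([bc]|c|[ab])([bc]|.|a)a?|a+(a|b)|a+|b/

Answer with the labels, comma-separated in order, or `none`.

i → match
ii → no match
iii → no match — must end with "ba"
iv → no match
v → no match

i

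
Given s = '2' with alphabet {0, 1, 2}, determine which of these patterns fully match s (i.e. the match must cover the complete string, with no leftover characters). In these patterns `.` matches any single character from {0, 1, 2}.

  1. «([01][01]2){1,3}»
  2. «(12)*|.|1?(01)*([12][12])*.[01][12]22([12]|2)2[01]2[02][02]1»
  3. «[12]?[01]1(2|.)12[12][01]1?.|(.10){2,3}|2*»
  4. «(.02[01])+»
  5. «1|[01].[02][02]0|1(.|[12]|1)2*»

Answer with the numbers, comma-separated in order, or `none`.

2, 3

1 → no match
2 → match
3 → match
4 → no match
5 → no match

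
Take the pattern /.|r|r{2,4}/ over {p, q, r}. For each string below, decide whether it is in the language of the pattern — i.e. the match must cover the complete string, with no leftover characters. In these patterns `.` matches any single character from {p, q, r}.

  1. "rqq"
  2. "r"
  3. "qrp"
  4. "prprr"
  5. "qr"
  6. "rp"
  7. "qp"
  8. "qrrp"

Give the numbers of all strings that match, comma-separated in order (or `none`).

2

1 → no match
2 → match
3 → no match
4 → no match
5 → no match
6 → no match
7 → no match
8 → no match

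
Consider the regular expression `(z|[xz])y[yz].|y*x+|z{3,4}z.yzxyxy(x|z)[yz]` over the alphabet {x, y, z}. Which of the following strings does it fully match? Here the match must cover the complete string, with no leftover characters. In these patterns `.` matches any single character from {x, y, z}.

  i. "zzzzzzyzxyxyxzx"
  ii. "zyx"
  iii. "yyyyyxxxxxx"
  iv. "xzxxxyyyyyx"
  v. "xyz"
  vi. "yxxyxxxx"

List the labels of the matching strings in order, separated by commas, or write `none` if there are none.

i → no match
ii → no match
iii → match
iv → no match
v → no match
vi → no match

iii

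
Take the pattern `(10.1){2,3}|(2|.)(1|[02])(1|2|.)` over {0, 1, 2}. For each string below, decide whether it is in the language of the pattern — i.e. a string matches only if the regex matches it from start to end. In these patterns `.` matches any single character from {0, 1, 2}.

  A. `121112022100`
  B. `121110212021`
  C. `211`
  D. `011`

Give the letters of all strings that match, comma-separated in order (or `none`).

C, D

A → no match
B → no match
C → match
D → match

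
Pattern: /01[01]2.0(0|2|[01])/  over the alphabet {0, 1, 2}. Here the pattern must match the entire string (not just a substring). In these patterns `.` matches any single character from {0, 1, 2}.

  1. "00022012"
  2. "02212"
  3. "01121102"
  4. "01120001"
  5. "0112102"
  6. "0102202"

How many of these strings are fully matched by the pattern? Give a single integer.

2

1 → no match — must start with "01"
2 → no match — must start with "01"
3 → no match
4 → no match
5 → match
6 → match
Total matched: 2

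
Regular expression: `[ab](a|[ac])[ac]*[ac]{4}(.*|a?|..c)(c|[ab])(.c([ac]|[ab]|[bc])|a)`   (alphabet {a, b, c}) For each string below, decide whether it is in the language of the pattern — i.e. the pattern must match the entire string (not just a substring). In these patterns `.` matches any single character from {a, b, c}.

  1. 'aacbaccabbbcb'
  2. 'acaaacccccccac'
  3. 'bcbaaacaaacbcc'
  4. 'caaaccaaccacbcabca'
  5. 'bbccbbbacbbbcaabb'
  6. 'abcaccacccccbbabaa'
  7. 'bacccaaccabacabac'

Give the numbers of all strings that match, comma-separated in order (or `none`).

none

1 → no match
2 → no match
3 → no match
4 → no match
5 → no match
6 → no match
7 → no match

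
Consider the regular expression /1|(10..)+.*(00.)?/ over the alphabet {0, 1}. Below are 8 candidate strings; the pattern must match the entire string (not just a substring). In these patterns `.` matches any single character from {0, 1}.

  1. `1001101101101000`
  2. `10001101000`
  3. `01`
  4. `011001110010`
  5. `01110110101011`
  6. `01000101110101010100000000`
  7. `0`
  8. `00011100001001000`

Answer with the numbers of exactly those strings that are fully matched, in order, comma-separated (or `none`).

1 → match
2 → match
3 → no match
4 → no match
5 → no match
6 → no match
7 → no match
8 → no match

1, 2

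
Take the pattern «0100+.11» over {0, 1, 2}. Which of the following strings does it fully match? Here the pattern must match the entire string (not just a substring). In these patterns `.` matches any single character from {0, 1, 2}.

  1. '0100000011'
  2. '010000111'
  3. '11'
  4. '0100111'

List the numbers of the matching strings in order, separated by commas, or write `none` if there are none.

1, 2, 4

1 → match
2 → match
3 → no match — must start with '0100'
4 → match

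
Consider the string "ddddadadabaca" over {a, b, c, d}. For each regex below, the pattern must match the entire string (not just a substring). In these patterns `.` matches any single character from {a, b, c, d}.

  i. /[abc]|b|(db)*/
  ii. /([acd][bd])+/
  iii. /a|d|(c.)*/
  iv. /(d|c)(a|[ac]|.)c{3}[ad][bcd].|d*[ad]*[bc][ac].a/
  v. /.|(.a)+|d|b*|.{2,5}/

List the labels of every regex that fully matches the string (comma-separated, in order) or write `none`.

i → no match
ii → no match
iii → no match
iv → match
v → no match

iv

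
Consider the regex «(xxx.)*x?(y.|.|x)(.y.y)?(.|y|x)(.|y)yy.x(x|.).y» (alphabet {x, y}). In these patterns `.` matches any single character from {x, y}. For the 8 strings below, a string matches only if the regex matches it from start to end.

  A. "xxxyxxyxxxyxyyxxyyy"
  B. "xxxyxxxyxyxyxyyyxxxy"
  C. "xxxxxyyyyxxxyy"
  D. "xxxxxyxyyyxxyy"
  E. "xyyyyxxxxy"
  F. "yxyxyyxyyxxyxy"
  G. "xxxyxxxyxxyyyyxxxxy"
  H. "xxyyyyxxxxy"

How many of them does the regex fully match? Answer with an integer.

A → no match
B → match
C → match
D → match
E → match
F → match
G → match
H → match
Total matched: 7

7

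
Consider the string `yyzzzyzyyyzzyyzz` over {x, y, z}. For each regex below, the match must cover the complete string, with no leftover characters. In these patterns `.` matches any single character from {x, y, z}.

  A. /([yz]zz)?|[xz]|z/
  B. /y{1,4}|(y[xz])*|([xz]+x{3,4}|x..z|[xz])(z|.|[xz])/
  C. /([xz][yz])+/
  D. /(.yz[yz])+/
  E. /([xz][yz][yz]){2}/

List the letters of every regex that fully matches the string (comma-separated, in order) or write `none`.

A → no match
B → no match
C → no match
D → match
E → no match

D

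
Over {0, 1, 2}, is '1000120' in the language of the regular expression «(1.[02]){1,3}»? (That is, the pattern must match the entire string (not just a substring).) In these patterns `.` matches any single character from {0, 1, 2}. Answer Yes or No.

No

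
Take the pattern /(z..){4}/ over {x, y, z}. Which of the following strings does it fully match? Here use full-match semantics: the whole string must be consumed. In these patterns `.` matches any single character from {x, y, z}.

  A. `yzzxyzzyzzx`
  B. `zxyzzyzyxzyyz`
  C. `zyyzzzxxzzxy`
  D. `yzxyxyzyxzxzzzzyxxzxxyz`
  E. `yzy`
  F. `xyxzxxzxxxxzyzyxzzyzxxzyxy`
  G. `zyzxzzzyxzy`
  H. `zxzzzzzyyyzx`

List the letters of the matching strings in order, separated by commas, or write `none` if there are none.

none

A → no match — must start with `z`
B → no match
C → no match
D → no match — must start with `z`
E → no match — must start with `z`
F → no match — must start with `z`
G → no match
H → no match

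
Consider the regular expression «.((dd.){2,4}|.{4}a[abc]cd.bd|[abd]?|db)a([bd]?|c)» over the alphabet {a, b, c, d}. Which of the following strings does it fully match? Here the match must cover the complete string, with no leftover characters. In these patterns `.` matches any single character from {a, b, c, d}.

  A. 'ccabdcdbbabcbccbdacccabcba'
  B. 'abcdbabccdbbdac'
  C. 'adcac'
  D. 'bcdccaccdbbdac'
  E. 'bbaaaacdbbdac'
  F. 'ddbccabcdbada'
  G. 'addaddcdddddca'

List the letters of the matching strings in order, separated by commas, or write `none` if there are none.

D, G

A → no match
B → no match
C. 'adcac' → no match
D → match
E → no match
F → no match
G → match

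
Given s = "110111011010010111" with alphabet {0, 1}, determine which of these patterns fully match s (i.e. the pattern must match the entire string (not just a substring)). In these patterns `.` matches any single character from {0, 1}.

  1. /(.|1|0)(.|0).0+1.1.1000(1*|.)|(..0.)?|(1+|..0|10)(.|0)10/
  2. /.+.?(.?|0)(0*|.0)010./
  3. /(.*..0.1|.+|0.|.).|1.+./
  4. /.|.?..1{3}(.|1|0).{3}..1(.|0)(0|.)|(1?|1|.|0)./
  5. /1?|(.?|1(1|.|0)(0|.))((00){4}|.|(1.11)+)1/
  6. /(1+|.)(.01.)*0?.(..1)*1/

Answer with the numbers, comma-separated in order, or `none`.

1 → no match
2 → no match
3 → match
4 → no match
5 → no match
6 → match

3, 6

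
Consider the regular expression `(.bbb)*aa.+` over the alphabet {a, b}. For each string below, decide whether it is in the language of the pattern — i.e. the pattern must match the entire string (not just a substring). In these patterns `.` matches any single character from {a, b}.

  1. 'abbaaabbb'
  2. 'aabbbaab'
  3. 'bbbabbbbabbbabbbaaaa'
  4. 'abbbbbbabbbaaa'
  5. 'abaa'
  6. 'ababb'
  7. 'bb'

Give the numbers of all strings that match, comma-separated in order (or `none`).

2

1 → no match
2 → match
3 → no match
4 → no match
5 → no match
6 → no match
7 → no match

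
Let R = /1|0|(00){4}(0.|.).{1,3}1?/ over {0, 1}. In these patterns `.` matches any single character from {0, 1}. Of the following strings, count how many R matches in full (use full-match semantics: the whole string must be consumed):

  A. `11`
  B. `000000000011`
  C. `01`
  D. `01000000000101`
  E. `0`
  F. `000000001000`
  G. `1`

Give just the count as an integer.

4

A. `11` → no match
B. `000000000011` → match
C. `01` → no match
D → no match
E. `0` → match
F. `000000001000` → match
G. `1` → match
Total matched: 4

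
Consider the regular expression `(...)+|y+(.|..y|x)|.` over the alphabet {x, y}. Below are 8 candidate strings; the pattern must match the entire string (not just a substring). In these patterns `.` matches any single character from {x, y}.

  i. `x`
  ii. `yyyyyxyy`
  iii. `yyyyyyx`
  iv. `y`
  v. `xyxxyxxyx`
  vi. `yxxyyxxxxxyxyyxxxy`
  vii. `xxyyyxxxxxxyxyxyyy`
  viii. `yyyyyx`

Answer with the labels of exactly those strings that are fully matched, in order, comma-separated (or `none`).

i, ii, iii, iv, v, vi, vii, viii

i → match
ii → match
iii → match
iv → match
v → match
vi → match
vii → match
viii → match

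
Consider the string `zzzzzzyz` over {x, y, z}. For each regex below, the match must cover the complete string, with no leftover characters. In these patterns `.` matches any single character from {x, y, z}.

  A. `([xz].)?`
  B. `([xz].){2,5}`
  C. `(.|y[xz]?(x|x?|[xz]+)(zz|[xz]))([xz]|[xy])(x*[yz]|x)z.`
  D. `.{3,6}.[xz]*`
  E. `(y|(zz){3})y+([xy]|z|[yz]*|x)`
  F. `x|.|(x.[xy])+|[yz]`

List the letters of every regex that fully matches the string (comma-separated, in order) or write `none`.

D, E

A → no match
B → no match
C → no match
D → match
E → match
F → no match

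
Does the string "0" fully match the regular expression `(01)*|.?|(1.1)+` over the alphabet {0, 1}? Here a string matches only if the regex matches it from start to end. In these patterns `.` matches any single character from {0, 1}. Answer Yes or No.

Yes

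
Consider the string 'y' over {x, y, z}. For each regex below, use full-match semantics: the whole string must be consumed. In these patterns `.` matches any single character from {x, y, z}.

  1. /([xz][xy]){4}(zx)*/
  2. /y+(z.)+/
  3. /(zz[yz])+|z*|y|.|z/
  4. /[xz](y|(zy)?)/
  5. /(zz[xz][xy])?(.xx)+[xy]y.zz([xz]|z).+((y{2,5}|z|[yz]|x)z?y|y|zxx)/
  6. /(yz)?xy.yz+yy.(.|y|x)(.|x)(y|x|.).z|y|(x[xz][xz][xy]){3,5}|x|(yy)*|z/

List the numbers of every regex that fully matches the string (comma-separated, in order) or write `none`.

1 → no match
2 → no match
3 → match
4 → no match
5 → no match
6 → match

3, 6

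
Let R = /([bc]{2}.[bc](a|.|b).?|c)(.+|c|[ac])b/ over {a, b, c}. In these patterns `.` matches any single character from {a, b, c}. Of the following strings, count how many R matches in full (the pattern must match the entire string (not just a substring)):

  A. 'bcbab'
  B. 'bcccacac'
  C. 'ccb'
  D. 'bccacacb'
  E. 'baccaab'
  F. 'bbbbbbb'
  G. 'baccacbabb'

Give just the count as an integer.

A. 'bcbab' → no match
B. 'bcccacac' → no match — must end with 'b'
C. 'ccb' → match
D. 'bccacacb' → no match
E. 'baccaab' → no match
F. 'bbbbbbb' → match
G. 'baccacbabb' → no match
Total matched: 2

2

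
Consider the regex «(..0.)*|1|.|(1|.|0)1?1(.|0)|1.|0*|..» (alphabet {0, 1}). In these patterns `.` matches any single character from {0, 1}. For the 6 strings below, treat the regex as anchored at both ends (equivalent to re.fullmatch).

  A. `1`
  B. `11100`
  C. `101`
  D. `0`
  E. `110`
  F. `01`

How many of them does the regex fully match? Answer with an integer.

4

A → match
B → no match
C → no match
D → match
E → match
F → match
Total matched: 4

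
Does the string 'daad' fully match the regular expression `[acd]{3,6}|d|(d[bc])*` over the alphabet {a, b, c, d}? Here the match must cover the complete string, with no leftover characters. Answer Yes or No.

Yes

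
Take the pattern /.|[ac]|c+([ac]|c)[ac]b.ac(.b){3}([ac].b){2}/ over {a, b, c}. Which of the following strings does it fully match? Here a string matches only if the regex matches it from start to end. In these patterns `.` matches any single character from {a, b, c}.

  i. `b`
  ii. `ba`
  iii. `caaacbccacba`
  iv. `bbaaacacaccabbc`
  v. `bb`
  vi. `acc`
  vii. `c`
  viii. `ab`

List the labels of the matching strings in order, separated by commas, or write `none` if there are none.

i. `b` → match
ii. `ba` → no match
iii. `caaacbccacba` → no match
iv → no match
v. `bb` → no match
vi. `acc` → no match
vii. `c` → match
viii. `ab` → no match

i, vii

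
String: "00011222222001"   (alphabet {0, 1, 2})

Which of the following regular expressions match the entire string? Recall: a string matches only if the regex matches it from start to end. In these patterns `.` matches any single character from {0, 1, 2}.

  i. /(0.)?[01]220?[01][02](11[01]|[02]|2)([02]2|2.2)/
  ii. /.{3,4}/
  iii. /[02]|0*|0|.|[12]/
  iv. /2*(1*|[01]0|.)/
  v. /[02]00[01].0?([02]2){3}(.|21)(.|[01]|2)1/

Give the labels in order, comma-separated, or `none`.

i → no match — must end with "2"
ii → no match
iii → no match
iv → no match
v → match

v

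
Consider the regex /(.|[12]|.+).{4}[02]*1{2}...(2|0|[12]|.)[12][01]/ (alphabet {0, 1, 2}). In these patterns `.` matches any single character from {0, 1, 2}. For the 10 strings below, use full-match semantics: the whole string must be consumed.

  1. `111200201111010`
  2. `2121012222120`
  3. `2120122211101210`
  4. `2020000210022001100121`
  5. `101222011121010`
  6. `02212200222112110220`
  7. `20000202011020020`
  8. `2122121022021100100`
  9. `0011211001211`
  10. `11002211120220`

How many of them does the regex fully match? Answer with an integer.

5

1 → no match
2 → no match
3 → match
4 → no match
5 → match
6 → no match
7 → match
8 → no match
9 → match
10 → match
Total matched: 5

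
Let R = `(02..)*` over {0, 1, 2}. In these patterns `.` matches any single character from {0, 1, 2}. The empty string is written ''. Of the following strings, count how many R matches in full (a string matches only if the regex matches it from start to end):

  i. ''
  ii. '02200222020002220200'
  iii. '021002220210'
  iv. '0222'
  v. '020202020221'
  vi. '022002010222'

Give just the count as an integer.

i. '' → match
ii → match
iii. '021002220210' → match
iv. '0222' → match
v. '020202020221' → match
vi. '022002010222' → match
Total matched: 6

6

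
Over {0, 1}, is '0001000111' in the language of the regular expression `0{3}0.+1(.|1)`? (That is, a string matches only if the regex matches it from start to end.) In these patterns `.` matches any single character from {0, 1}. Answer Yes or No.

No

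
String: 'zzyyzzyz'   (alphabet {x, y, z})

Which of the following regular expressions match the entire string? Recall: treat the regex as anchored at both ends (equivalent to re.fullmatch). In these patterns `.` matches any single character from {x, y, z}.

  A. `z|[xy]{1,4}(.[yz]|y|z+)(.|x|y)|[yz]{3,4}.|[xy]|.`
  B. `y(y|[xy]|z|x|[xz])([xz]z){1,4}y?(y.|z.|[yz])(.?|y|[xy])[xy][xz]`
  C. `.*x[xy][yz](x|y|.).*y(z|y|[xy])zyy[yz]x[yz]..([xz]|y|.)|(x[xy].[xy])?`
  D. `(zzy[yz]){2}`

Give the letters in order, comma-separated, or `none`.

A → no match
B → no match — must start with 'y'
C → no match
D → match

D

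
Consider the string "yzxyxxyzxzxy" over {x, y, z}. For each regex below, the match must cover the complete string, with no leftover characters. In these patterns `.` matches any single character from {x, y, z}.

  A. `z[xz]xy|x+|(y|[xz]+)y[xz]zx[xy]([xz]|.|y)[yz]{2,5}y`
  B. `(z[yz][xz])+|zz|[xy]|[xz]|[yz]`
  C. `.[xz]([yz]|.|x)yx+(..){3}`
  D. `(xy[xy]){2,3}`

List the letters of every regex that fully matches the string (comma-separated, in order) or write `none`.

A → no match
B → no match
C → match
D → no match — must start with "xy"

C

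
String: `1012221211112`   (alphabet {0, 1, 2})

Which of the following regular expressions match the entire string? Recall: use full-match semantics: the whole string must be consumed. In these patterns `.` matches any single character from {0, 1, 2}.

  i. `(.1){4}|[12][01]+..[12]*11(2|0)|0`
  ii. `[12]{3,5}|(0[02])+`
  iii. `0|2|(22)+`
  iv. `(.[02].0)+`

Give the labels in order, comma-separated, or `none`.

i → match
ii → no match
iii → no match
iv → no match — must end with `0`

i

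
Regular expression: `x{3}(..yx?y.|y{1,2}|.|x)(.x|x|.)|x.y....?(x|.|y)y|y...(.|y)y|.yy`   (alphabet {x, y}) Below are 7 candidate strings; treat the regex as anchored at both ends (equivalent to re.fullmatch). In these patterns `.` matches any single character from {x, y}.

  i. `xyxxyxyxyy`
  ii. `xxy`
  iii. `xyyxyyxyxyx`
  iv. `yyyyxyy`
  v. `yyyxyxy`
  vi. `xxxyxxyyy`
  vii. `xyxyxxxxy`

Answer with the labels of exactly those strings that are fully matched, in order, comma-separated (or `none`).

i → no match
ii → no match
iii → no match
iv → no match
v → no match
vi → no match
vii → no match

none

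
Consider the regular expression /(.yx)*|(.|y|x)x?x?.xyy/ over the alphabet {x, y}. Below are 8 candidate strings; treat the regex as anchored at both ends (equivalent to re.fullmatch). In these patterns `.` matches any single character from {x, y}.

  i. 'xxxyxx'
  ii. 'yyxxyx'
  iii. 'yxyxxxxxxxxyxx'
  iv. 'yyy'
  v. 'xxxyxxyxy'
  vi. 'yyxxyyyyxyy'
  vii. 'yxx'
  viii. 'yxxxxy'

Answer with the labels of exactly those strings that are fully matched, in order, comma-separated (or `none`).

ii

i. 'xxxyxx' → no match
ii. 'yyxxyx' → match
iii → no match
iv. 'yyy' → no match
v. 'xxxyxxyxy' → no match
vi. 'yyxxyyyyxyy' → no match
vii. 'yxx' → no match
viii. 'yxxxxy' → no match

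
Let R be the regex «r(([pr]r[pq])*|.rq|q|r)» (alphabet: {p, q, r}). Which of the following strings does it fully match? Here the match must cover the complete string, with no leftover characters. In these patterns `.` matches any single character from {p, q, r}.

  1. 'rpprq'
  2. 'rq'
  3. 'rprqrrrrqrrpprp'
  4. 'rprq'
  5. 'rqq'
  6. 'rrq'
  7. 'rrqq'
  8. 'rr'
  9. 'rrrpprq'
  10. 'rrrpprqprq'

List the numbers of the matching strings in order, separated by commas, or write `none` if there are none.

1. 'rpprq' → no match
2. 'rq' → match
3 → no match
4. 'rprq' → match
5. 'rqq' → no match
6. 'rrq' → no match
7. 'rrqq' → no match
8. 'rr' → match
9. 'rrrpprq' → match
10. 'rrrpprqprq' → match

2, 4, 8, 9, 10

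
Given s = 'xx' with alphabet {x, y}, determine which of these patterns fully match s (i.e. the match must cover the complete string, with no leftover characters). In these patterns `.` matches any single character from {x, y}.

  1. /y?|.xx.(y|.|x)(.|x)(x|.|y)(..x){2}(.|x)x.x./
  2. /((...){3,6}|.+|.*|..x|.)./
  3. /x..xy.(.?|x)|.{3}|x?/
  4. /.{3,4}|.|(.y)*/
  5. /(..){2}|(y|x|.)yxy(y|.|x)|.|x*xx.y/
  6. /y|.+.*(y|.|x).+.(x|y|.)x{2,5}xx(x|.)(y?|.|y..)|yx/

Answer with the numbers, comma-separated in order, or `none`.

1 → no match
2 → match
3 → no match
4 → no match
5 → no match
6 → no match

2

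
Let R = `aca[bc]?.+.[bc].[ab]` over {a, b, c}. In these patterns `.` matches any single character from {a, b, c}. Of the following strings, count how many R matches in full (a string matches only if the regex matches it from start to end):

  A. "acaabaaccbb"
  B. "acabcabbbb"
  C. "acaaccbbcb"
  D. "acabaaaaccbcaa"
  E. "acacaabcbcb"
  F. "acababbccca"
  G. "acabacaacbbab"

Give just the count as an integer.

A → match
B → match
C → match
D → match
E → match
F → match
G → match
Total matched: 7

7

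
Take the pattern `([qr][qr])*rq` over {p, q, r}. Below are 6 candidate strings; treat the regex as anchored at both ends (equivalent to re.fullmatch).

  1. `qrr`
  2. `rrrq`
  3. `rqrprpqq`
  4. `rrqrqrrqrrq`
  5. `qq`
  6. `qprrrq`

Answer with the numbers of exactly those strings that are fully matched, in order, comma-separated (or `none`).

2

1. `qrr` → no match — must end with `rq`
2. `rrrq` → match
3. `rqrprpqq` → no match — must end with `rq`
4. `rrqrqrrqrrq` → no match
5. `qq` → no match — must end with `rq`
6. `qprrrq` → no match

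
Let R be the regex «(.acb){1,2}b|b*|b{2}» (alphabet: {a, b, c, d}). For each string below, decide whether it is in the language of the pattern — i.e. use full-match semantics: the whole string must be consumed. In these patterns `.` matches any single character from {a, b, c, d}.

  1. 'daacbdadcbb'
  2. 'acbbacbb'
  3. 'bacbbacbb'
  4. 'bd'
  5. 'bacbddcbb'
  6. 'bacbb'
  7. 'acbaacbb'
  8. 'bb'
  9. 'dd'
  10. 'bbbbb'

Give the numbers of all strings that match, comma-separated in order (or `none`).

3, 6, 8, 10

1 → no match
2 → no match
3 → match
4 → no match
5 → no match
6 → match
7 → no match
8 → match
9 → no match
10 → match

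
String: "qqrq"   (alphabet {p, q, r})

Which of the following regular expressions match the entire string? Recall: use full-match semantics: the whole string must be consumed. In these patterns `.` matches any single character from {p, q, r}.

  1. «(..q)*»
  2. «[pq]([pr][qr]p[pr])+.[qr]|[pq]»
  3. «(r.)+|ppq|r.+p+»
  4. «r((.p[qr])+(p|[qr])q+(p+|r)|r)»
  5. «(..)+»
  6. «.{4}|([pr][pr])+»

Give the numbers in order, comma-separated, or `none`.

1 → no match
2 → no match
3 → no match
4 → no match — must start with "r"
5 → match
6 → match

5, 6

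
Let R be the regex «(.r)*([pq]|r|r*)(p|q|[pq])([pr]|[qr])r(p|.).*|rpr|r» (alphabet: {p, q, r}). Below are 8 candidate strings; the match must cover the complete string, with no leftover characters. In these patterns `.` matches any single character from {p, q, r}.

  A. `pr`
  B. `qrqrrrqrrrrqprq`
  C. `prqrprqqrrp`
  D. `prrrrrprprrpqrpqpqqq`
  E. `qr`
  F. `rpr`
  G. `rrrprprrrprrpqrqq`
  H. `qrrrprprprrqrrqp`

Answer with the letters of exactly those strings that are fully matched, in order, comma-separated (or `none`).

B, C, D, F, H

A → no match
B → match
C → match
D → match
E → no match
F → match
G → no match
H → match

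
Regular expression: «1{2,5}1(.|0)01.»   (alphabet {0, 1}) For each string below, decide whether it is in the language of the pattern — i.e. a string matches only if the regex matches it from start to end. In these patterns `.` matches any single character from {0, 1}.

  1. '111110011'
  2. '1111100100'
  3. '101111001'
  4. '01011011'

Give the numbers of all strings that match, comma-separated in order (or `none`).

1. '111110011' → match
2. '1111100100' → no match
3. '101111001' → no match
4. '01011011' → no match — must start with '1'

1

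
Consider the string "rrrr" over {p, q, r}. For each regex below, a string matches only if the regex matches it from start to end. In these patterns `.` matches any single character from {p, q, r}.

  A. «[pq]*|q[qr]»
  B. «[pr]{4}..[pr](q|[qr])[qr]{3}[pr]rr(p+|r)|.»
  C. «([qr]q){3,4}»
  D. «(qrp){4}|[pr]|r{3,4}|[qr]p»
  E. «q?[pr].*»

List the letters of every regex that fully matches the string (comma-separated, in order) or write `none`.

A → no match
B → no match
C → no match — must end with "q"
D → match
E → match

D, E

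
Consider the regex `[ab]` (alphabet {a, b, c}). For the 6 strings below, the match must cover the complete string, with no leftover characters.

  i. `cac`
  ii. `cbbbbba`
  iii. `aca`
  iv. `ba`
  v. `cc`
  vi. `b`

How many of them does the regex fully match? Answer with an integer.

1

i → no match
ii → no match
iii → no match
iv → no match
v → no match
vi → match
Total matched: 1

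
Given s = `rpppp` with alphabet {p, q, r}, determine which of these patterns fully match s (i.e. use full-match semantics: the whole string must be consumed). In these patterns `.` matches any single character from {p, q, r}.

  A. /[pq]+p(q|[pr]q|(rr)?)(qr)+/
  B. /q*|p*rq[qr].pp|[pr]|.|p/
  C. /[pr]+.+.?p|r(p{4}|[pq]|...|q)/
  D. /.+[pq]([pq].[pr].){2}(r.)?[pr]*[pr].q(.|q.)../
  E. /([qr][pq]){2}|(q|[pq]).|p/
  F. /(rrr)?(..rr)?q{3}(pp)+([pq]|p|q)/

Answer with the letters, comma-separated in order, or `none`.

A → no match — must end with `qr`
B → no match
C → match
D → no match
E → no match
F → no match

C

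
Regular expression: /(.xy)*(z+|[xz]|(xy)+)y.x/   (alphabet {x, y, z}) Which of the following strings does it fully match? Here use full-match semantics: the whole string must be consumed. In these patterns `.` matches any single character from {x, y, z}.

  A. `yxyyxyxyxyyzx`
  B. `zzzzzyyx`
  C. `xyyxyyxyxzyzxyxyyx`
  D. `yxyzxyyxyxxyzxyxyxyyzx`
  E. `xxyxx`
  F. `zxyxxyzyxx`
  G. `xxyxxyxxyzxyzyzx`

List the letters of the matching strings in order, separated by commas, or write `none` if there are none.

A → match
B → match
C → no match
D → match
E → no match
F → match
G → match

A, B, D, F, G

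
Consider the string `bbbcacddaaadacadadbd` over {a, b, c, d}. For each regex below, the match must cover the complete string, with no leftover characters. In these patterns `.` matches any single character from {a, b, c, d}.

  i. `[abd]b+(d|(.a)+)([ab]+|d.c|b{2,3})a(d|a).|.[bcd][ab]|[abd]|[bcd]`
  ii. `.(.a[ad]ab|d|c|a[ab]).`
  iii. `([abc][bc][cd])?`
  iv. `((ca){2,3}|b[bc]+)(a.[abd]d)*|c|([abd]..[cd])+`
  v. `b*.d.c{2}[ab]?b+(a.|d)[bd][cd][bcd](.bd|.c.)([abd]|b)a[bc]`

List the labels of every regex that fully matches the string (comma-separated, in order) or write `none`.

i → no match
ii → no match
iii → no match
iv → match
v → no match

iv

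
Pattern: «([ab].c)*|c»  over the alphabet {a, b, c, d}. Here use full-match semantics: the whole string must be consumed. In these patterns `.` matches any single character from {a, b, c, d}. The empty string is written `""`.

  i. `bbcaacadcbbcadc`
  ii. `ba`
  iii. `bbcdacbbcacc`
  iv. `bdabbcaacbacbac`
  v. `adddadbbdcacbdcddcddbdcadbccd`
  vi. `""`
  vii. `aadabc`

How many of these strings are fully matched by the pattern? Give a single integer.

2

i → match
ii. `ba` → no match
iii. `bbcdacbbcacc` → no match
iv → no match
v → no match
vi. `""` → match
vii. `aadabc` → no match
Total matched: 2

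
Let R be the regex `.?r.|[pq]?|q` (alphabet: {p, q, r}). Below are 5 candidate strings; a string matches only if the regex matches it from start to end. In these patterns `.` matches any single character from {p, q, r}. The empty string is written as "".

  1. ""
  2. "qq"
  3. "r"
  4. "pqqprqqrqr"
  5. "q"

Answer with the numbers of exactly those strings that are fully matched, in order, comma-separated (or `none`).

1 → match
2 → no match
3 → no match
4 → no match
5 → match

1, 5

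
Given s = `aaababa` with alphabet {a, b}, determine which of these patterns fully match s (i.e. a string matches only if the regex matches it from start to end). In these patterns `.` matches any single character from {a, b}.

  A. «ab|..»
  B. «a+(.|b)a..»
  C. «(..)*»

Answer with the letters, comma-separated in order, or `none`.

A → no match
B → match
C → no match

B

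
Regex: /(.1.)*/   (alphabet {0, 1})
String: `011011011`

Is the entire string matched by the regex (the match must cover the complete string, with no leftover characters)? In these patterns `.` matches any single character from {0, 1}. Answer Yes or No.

Yes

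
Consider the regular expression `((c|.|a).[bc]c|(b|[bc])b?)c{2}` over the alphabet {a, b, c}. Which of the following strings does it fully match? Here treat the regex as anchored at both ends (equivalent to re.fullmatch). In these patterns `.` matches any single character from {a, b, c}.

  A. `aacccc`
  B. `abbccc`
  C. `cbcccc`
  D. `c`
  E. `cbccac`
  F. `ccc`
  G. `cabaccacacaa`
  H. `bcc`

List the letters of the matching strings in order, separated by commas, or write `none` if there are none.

A → match
B → match
C → match
D → no match
E → no match
F → match
G → no match — must end with `c`
H → match

A, B, C, F, H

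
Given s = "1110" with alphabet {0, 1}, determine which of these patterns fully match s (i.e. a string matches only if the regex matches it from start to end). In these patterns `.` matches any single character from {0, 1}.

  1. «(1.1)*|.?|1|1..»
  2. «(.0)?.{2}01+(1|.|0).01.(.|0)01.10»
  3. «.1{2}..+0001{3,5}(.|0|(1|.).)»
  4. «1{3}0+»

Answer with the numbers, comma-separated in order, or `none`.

1 → no match
2 → no match
3 → no match
4 → match

4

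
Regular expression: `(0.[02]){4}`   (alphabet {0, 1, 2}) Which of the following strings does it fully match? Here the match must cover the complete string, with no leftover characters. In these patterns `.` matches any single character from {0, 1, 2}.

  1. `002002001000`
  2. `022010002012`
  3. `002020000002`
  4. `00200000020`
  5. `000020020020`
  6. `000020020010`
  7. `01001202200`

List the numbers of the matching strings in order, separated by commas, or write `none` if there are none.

1 → no match
2 → match
3 → match
4 → no match
5 → match
6 → match
7 → no match

2, 3, 5, 6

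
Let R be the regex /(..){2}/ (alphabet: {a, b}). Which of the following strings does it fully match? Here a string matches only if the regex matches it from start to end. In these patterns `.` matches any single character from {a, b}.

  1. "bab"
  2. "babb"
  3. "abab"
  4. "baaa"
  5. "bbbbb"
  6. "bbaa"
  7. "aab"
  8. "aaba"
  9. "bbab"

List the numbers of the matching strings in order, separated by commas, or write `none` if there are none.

2, 3, 4, 6, 8, 9

1 → no match
2 → match
3 → match
4 → match
5 → no match
6 → match
7 → no match
8 → match
9 → match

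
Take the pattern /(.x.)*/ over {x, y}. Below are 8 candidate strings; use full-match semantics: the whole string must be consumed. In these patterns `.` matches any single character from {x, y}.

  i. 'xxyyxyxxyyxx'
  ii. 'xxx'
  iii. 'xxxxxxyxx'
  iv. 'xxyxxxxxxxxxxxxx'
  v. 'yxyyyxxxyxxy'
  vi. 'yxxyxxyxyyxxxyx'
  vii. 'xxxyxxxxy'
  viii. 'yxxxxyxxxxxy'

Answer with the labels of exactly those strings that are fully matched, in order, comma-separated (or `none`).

i, ii, iii, vii, viii

i → match
ii → match
iii → match
iv → no match
v → no match
vi → no match
vii → match
viii → match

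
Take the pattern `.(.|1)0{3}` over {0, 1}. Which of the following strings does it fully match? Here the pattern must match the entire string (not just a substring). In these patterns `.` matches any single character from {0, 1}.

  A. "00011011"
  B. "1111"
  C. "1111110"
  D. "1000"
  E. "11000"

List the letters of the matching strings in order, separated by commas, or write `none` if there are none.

E

A → no match — must end with "0"
B → no match — must end with "0"
C → no match
D → no match
E → match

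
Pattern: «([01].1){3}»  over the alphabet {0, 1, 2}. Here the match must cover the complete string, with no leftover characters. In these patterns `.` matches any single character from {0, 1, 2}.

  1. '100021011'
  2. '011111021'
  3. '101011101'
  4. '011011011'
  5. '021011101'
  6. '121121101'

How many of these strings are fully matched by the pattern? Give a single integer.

1 → no match
2 → match
3 → match
4 → match
5 → match
6 → match
Total matched: 5

5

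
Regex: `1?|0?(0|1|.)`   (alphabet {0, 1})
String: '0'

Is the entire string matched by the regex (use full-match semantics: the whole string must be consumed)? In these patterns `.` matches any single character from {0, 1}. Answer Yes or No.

Yes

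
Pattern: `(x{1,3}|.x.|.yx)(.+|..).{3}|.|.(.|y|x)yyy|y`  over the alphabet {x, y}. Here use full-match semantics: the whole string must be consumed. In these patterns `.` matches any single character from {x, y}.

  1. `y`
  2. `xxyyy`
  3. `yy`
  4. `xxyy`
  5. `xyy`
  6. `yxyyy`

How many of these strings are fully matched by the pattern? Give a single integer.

1 → match
2 → match
3 → no match
4 → no match
5 → no match
6 → match
Total matched: 3

3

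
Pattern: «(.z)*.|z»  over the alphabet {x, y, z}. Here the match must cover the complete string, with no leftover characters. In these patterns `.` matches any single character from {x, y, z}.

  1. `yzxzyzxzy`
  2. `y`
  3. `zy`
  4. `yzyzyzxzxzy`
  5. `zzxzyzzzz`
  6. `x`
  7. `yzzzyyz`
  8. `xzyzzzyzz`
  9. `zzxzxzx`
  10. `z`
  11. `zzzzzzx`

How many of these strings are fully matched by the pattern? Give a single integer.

1 → match
2 → match
3 → no match
4 → match
5 → match
6 → match
7 → no match
8 → match
9 → match
10 → match
11 → match
Total matched: 9

9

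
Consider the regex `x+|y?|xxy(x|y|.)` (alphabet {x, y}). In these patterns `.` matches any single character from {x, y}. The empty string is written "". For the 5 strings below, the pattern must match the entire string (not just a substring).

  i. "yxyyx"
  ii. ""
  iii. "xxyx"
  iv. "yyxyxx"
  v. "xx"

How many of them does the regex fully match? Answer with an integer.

i. "yxyyx" → no match
ii. "" → match
iii. "xxyx" → match
iv. "yyxyxx" → no match
v. "xx" → match
Total matched: 3

3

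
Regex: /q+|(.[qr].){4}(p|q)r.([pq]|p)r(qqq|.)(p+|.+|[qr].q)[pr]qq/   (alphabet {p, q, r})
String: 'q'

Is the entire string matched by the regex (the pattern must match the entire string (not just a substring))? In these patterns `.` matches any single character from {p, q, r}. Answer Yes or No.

Yes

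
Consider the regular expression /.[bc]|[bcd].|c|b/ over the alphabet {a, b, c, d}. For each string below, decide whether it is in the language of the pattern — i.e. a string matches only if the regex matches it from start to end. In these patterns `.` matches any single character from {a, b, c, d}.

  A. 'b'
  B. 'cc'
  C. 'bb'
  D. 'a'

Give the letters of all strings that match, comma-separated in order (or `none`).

A. 'b' → match
B. 'cc' → match
C. 'bb' → match
D. 'a' → no match

A, B, C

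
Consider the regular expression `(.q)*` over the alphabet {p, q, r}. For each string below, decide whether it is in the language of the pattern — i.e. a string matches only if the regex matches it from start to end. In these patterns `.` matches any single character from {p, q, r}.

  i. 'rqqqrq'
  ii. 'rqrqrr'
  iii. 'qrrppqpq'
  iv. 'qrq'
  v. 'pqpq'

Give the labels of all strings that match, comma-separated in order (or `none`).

i, v

i. 'rqqqrq' → match
ii. 'rqrqrr' → no match
iii. 'qrrppqpq' → no match
iv. 'qrq' → no match
v. 'pqpq' → match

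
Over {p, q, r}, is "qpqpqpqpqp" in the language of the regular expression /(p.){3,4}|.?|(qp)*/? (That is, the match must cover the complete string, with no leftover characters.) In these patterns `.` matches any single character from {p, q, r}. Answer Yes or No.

Yes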